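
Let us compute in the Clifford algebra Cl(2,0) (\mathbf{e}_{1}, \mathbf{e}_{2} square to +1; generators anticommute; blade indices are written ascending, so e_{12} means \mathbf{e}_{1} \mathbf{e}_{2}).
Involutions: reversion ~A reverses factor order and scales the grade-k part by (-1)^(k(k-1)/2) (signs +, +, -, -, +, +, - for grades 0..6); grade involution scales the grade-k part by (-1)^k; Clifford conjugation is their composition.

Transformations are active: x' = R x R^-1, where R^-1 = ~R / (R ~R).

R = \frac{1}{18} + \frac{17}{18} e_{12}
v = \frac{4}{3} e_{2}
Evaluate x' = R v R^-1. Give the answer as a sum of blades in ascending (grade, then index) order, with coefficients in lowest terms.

~R = \frac{1}{18} - \frac{17}{18} e_{12}, and R ~R = \frac{145}{162}, so R^-1 = ~R / (\frac{145}{162}).
R v = \frac{34}{27} e_{1} + \frac{2}{27} e_{2}
Answer: \frac{68}{435} e_{1} - \frac{192}{145} e_{2}


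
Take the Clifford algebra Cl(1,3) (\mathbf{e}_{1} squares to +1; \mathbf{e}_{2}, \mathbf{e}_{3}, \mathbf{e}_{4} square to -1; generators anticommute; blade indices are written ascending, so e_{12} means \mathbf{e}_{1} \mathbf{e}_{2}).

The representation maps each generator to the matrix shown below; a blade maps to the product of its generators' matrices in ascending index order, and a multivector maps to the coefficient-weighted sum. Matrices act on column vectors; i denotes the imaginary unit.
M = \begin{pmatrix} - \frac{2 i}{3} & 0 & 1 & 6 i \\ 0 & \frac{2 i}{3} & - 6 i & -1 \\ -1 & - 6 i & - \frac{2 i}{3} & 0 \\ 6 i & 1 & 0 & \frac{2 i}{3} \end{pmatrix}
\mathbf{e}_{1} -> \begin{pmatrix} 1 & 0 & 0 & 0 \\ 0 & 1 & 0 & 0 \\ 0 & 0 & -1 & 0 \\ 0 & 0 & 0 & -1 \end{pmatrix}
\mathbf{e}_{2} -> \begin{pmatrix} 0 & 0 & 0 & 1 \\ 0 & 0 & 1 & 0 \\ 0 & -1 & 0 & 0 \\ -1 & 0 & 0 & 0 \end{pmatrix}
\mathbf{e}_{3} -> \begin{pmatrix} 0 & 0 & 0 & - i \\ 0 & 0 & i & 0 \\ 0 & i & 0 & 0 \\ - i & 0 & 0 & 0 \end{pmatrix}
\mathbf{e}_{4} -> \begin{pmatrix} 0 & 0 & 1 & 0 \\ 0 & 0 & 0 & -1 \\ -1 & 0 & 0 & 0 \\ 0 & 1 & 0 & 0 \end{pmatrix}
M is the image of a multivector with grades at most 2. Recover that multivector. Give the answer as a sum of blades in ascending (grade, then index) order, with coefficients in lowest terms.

Method: the blade images are trace-orthogonal — tr(rho(e_A) rho(e_B)^-1) = 4 if A = B and 0 otherwise — and rho(e_A)^-1 = (e_A)^2 * rho(e_A) with (e_A)^2 = +1 or -1, so the coefficient of e_A in the preimage is (e_A)^2 * tr(M rho(e_A))/4.
Nonzero projections over blades of grade <= 2: e_{3}: (e_{3})^2 = -1, tr(M rho(e_{3})) = 24, coefficient -6; e_{4}: (e_{4})^2 = -1, tr(M rho(e_{4})) = -4, coefficient 1; e_{23}: (e_{23})^2 = -1, tr(M rho(e_{23})) = - \frac{8}{3}, coefficient \frac{2}{3}. Every other blade of grade <= 2 projects to 0.
Answer: -6 e_{3} + e_{4} + \frac{2}{3} e_{23}


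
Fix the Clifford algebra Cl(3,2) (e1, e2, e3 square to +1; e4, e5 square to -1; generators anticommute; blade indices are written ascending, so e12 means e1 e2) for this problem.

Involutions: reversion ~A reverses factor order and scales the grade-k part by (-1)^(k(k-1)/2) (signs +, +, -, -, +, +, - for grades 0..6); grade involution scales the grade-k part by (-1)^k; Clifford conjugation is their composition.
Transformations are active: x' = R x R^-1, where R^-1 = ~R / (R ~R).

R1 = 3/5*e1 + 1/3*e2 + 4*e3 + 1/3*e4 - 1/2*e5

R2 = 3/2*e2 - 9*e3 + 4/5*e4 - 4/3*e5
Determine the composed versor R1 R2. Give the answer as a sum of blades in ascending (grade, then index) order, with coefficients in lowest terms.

Distribute over the terms of R2 (each basis-blade product reordered to ascending indices, repeated generators contracted through their squares):
R1 (3/2*e2) = 1/2 + 9/10*e12 - 6*e23 - 1/2*e24 + 3/4*e25
R1 (-9*e3) = -36 - 27/5*e13 - 3*e23 + 3*e34 - 9/2*e35
R1 (4/5*e4) = -4/15 + 12/25*e14 + 4/15*e24 + 16/5*e34 + 2/5*e45
R1 (-4/3*e5) = -2/3 - 4/5*e15 - 4/9*e25 - 16/3*e35 - 4/9*e45
Summing the partial products and collecting blades:
Answer: -1093/30 + 9/10*e12 - 27/5*e13 + 12/25*e14 - 4/5*e15 - 9*e23 - 7/30*e24 + 11/36*e25 + 31/5*e34 - 59/6*e35 - 2/45*e45


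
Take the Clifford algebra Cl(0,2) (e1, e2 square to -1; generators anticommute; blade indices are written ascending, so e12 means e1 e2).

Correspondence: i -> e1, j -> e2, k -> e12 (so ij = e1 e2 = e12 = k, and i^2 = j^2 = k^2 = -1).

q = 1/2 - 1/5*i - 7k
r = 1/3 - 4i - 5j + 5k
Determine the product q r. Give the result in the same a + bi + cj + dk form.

In blades: q = 1/2 - 1/5*e1 - 7*e12, r = 1/3 - 4*e1 - 5*e2 + 5*e12.
Distribute q over r term by term (generator squares from the signature, products reordered to ascending indices): (1/2)*r = 1/6 - 2*e1 - 5/2*e2 + 5/2*e12; (-1/5*e1)*r = -4/5 - 1/15*e1 + e2 + e12; (-7*e12)*r = 35 - 35*e1 + 28*e2 - 7/3*e12.
Sum: 1031/30 - 556/15*e1 + 53/2*e2 + 7/6*e12; translating back through the correspondence:
Answer: 1031/30 - 556/15*i + 53/2*j + 7/6*k


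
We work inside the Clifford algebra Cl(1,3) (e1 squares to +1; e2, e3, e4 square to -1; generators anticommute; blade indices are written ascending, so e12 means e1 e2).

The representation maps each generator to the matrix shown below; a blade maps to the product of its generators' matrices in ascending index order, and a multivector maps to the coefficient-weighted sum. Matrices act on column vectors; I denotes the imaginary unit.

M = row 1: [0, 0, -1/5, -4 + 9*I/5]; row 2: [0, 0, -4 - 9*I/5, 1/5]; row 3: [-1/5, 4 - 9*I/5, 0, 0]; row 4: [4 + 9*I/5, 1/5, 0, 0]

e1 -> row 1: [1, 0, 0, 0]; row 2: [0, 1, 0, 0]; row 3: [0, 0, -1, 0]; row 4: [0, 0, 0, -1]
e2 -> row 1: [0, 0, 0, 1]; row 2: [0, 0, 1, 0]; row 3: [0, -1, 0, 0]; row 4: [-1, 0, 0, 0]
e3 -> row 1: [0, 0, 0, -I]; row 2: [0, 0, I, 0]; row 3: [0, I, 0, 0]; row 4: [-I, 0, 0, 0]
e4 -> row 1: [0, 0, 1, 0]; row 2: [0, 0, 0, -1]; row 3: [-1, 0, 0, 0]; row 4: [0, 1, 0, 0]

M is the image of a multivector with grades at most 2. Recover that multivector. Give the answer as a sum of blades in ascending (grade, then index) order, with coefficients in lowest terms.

Method: the blade images are trace-orthogonal — tr(rho(e_A) rho(e_B)^-1) = 4 if A = B and 0 otherwise — and rho(e_A)^-1 = (e_A)^2 * rho(e_A) with (e_A)^2 = +1 or -1, so the coefficient of e_A in the preimage is (e_A)^2 * tr(M rho(e_A))/4.
Nonzero projections over blades of grade <= 2: e2: (e2)^2 = -1, tr(M rho(e2)) = 16, coefficient -4; e3: (e3)^2 = -1, tr(M rho(e3)) = 36/5, coefficient -9/5; e14: (e14)^2 = +1, tr(M rho(e14)) = -4/5, coefficient -1/5. Every other blade of grade <= 2 projects to 0.
Answer: -4*e2 - 9/5*e3 - 1/5*e14


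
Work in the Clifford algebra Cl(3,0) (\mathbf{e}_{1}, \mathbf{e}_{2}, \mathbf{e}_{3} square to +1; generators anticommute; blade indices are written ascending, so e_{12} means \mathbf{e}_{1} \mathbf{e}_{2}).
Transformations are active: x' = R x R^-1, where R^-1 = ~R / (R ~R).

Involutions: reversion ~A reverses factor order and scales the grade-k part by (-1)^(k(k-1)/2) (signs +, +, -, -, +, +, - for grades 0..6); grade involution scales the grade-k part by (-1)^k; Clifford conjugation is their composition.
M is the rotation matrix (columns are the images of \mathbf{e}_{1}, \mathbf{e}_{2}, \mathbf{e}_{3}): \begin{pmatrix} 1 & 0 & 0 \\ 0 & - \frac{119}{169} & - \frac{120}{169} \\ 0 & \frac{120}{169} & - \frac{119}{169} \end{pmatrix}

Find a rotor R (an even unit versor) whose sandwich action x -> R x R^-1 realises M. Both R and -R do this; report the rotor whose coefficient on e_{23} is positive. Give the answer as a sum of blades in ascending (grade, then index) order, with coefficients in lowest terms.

Method: write R = a + b12*e_{12} + b13*e_{13} + b23*e_{23} with a^2 + b12^2 + b13^2 + b23^2 = 1 (so R^-1 = ~R). Expanding the columns R e_j ~R gives tr M = 4a^2 - 1 and, from the antisymmetric part, M21 - M12 = -4a*b12, M13 - M31 = 4a*b13, M32 - M23 = -4a*b23.
Here tr M = -\frac{69}{169}, so a^2 = (1 + tr M)/4 = \frac{25}{169} and a = ±\frac{5}{13}. Taking a = \frac{5}{13}: M21 - M12 = 0, M13 - M31 = 0, M32 - M23 = \frac{240}{169}, giving b12 = 0, b13 = 0, b23 = -\frac{12}{13}, i.e. R = \frac{5}{13} - \frac{12}{13} e_{23}.
Its e_{23} coefficient is negative, so report the other preimage -R.
Answer: -\frac{5}{13} + \frac{12}{13} e_{23}. Note: both R and -R realise this M (trace -\frac{69}{169}); the covering map identifies them, and the e_{23}-coefficient sign is the tie-breaker.


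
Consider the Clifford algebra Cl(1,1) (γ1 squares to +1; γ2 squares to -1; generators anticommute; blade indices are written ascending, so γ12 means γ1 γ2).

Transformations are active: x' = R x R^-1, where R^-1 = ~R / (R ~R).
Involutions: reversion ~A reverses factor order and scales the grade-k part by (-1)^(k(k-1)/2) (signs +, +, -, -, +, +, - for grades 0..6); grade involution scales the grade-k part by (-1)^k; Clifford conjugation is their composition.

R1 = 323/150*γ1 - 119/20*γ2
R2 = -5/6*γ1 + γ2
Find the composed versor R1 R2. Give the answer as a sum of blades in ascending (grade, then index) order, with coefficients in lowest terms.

Distribute over the terms of R1 (each basis-blade product reordered to ascending indices, repeated generators contracted through their squares):
(323/150*γ1) R2 = -323/180 + 323/150*γ12
(-119/20*γ2) R2 = 119/20 - 119/24*γ12
Summing the partial products and collecting blades:
Answer: 187/45 - 561/200*γ12


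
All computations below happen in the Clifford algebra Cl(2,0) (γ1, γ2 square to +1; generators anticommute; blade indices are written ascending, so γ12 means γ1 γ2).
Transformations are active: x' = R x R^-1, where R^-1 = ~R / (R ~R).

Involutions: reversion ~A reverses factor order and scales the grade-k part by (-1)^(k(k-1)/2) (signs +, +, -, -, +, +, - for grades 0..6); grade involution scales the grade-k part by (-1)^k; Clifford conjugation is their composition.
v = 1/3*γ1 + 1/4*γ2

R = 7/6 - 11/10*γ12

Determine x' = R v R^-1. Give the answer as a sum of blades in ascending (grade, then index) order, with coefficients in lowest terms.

~R = 7/6 + 11/10*γ12, and R ~R = 1157/450, so R^-1 = ~R / (1157/450).
R v = 41/360*γ1 + 79/120*γ2
Answer: -3193/13884*γ1 + 402/1157*γ2


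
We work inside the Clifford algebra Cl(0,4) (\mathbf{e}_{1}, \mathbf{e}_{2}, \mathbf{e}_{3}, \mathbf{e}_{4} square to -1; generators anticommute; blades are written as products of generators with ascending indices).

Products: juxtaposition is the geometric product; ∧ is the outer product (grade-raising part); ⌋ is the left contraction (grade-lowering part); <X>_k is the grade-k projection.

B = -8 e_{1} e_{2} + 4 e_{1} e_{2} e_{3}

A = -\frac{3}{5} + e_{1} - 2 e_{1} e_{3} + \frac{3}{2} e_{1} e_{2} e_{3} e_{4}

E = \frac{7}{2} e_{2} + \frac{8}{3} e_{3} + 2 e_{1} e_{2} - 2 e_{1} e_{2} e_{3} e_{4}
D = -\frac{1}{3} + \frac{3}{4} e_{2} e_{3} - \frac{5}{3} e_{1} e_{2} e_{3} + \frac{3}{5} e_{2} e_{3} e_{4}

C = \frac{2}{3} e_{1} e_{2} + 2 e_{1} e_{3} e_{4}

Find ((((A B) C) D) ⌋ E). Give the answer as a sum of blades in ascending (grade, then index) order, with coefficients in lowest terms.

step 1: -6 e_{4} + \frac{24}{5} e_{1} e_{2} - 20 e_{2} e_{3} + 12 e_{3} e_{4} - \frac{12}{5} e_{1} e_{2} e_{3}
step 2: -\frac{16}{5} - 24 e_{1} + \frac{8}{5} e_{3} - \frac{4}{3} e_{1} e_{3} - \frac{24}{5} e_{2} e_{4} + 36 e_{1} e_{2} e_{4} + \frac{48}{5} e_{2} e_{3} e_{4} + 8 e_{1} e_{2} e_{3} e_{4}
step 3: \frac{512}{75} + \frac{64}{5} e_{1} + \frac{154}{45} e_{2} - \frac{256}{75} e_{3} + \frac{92}{15} e_{4} + \frac{5}{3} e_{1} e_{2} + \frac{992}{45} e_{1} e_{3} - 22 e_{1} e_{4} - \frac{212}{5} e_{2} e_{3} + \frac{64}{25} e_{2} e_{4} - \frac{282}{5} e_{3} e_{4} - \frac{38}{3} e_{1} e_{2} e_{3} - \frac{64}{5} e_{1} e_{2} e_{4} - 35 e_{1} e_{3} e_{4} - \frac{128}{25} e_{2} e_{3} e_{4} - \frac{256}{15} e_{1} e_{2} e_{3} e_{4}
step 4: \frac{6283}{225} - \frac{764}{225} e_{1} + \frac{5122}{75} e_{2} - \frac{1664}{225} e_{3} + \frac{76}{3} e_{4} - \frac{7436}{75} e_{1} e_{2} - \frac{128}{25} e_{1} e_{3} - \frac{424}{5} e_{1} e_{4} - 44 e_{2} e_{3} - \frac{1984}{45} e_{2} e_{4} + \frac{10}{3} e_{3} e_{4} - \frac{184}{15} e_{1} e_{2} e_{3} - \frac{512}{75} e_{1} e_{2} e_{4} - \frac{308}{45} e_{1} e_{3} e_{4} + \frac{128}{5} e_{2} e_{3} e_{4} - \frac{1024}{75} e_{1} e_{2} e_{3} e_{4}
Answer: \frac{6283}{225} - \frac{764}{225} e_{1} + \frac{5122}{75} e_{2} - \frac{1664}{225} e_{3} + \frac{76}{3} e_{4} - \frac{7436}{75} e_{1} e_{2} - \frac{128}{25} e_{1} e_{3} - \frac{424}{5} e_{1} e_{4} - 44 e_{2} e_{3} - \frac{1984}{45} e_{2} e_{4} + \frac{10}{3} e_{3} e_{4} - \frac{184}{15} e_{1} e_{2} e_{3} - \frac{512}{75} e_{1} e_{2} e_{4} - \frac{308}{45} e_{1} e_{3} e_{4} + \frac{128}{5} e_{2} e_{3} e_{4} - \frac{1024}{75} e_{1} e_{2} e_{3} e_{4}


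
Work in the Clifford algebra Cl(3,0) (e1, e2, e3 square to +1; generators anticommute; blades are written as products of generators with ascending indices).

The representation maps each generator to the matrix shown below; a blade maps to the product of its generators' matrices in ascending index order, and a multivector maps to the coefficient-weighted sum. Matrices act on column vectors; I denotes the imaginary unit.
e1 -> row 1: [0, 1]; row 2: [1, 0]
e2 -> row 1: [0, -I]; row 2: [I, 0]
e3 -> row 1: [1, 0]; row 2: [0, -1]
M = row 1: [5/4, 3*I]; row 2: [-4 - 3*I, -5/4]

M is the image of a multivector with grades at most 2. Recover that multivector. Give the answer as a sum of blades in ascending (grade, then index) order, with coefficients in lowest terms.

Method: 1, rho(e1), rho(e2), rho(e3) form a trace-orthogonal basis of the 2x2 complex matrices (tr(X Y) = 2 if X = Y, else 0), so M = m0*1 + m1*rho(e1) + m2*rho(e2) + m3*rho(e3) with m0 = tr(M)/2 = 0, m1 = tr(M rho(e1))/2 = -2, m2 = tr(M rho(e2))/2 = -3 + 2*I, m3 = tr(M rho(e3))/2 = 5/4.
Multiplying table entries, the bivector images are rho(e1 e2) = I*rho(e3), rho(e1 e3) = -I*rho(e2), rho(e2 e3) = I*rho(e1); with real blade coefficients the real parts of m0..m3 are the coefficients of 1, e1, e2, e3 and the imaginary parts give the bivectors (e2 e3: Im m1, e1 e3: -Im m2, e1 e2: Im m3).
Answer: -2*e1 - 3*e2 + 5/4*e3 - 2*e1 e3


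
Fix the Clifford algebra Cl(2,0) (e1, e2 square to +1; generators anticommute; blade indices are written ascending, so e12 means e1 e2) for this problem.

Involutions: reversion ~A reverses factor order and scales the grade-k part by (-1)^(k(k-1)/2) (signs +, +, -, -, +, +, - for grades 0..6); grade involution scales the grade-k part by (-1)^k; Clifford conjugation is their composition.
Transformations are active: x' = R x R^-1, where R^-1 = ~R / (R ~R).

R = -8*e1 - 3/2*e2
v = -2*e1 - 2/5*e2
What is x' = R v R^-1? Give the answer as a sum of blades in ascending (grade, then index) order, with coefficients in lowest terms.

~R = -8*e1 - 3/2*e2, and R ~R = 265/4, so R^-1 = ~R / (265/4).
R v = 83/5 + 1/5*e12
Answer: -2662/1325*e1 - 466/1325*e2


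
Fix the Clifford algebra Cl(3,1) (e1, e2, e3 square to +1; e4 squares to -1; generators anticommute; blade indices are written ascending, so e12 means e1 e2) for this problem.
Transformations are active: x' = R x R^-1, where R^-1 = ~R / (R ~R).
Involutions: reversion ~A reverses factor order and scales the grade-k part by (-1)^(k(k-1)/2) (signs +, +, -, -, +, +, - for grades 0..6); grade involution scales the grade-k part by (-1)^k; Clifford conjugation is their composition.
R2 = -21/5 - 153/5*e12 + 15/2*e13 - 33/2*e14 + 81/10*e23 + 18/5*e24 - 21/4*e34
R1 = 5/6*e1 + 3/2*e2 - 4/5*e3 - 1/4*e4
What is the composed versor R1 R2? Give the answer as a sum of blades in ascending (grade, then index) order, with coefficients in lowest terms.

Distribute over the terms of R1 (each basis-blade product reordered to ascending indices, repeated generators contracted through their squares):
(5/6*e1) R2 = -7/2*e1 - 51/2*e2 + 25/4*e3 - 55/4*e4 + 27/4*e123 + 3*e124 - 35/8*e134
(3/2*e2) R2 = 459/10*e1 - 63/10*e2 + 243/20*e3 + 27/5*e4 - 45/4*e123 + 99/4*e124 - 63/8*e234
(-4/5*e3) R2 = 6*e1 + 162/25*e2 + 84/25*e3 + 21/5*e4 + 612/25*e123 - 66/5*e134 + 72/25*e234
(-1/4*e4) R2 = 33/8*e1 - 9/10*e2 + 21/16*e3 + 21/20*e4 + 153/20*e124 - 15/8*e134 - 81/40*e234
Summing the partial products and collecting blades:
Answer: 2101/40*e1 - 1311/50*e2 + 9229/400*e3 - 31/10*e4 + 999/50*e123 + 177/5*e124 - 389/20*e134 - 351/50*e234


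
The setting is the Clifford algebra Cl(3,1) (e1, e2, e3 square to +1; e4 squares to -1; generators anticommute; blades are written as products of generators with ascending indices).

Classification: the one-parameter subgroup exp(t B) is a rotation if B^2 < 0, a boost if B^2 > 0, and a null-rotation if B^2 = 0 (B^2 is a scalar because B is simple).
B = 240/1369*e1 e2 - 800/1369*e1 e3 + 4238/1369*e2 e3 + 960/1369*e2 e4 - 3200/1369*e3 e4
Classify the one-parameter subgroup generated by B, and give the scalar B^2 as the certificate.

B^2 term by term: the squares give (240/1369)^2*(e1 e2)^2 + (-800/1369)^2*(e1 e3)^2 + (4238/1369)^2*(e2 e3)^2 + (960/1369)^2*(e2 e4)^2 + (-3200/1369)^2*(e3 e4)^2 = 57600/1874161*(-1) + 640000/1874161*(-1) + 17960644/1874161*(-1) + 921600/1874161*(+1) + 10240000/1874161*(+1) = -4 (each basis 2-blade squares to minus the product of its generators' squares); cross terms between blades sharing an index anticommute and cancel; the commuting (index-disjoint) pairs give grade-4 terms 2*c*c'*(blade product), which cancel blade by blade — e1 e2 e3 e4: -1536000/1874161 + 1536000/1874161 = 0 — confirming B is simple. So B^2 = -4.
Answer: rotation, certificate B^2 = -4. The scalar -4 is the complete invariant here: its sign names the subgroup type.


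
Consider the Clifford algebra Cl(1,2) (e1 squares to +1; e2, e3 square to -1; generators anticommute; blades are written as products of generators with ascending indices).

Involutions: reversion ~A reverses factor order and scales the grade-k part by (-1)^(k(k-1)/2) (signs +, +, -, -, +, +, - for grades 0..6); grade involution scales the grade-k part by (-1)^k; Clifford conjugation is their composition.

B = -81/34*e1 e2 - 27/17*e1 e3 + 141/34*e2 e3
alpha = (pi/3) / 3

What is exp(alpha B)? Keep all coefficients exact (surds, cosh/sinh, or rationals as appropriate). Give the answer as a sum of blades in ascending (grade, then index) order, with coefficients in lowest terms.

B^2 term by term: the squares give (-81/34)^2*(e1 e2)^2 + (-27/17)^2*(e1 e3)^2 + (141/34)^2*(e2 e3)^2 = 6561/1156*(+1) + 729/289*(+1) + 19881/1156*(-1) = -9 (each basis 2-blade squares to minus the product of its generators' squares); cross terms between blades sharing an index anticommute and cancel. So B^2 = -9.
B^2 = -9 — B^2 < 0, so the exponential closes trigonometrically: l = 3, alpha*l = pi/3, so exp(alpha B) = cos(pi/3) + (sin(pi/3)/3)*B = 1/2 + (sqrt(3)/6)*B.
Answer: 1/2 - 27*sqrt(3)/68*e1 e2 - 9*sqrt(3)/34*e1 e3 + 47*sqrt(3)/68*e2 e3


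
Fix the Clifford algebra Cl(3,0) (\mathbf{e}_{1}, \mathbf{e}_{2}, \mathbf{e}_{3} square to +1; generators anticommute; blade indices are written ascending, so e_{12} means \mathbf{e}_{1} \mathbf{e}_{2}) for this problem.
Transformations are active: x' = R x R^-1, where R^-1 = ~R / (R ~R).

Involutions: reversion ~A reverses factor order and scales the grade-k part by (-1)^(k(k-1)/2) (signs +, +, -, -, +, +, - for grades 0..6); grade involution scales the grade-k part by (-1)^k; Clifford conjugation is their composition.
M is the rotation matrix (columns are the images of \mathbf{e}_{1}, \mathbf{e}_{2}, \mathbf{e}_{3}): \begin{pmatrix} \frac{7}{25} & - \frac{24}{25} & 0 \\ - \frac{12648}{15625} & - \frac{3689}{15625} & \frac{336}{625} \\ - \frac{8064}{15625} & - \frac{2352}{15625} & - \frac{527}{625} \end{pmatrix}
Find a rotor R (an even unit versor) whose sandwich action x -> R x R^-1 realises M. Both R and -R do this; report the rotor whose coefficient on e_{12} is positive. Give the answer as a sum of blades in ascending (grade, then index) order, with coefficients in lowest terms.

Method: write R = a + b12*e_{12} + b13*e_{13} + b23*e_{23} with a^2 + b12^2 + b13^2 + b23^2 = 1 (so R^-1 = ~R). Expanding the columns R e_j ~R gives tr M = 4a^2 - 1 and, from the antisymmetric part, M21 - M12 = -4a*b12, M13 - M31 = 4a*b13, M32 - M23 = -4a*b23.
Here tr M = -\frac{12489}{15625}, so a^2 = (1 + tr M)/4 = \frac{784}{15625} and a = ±\frac{28}{125}. Taking a = \frac{28}{125}: M21 - M12 = \frac{2352}{15625}, M13 - M31 = \frac{8064}{15625}, M32 - M23 = -\frac{10752}{15625}, giving b12 = -\frac{21}{125}, b13 = \frac{72}{125}, b23 = \frac{96}{125}, i.e. R = \frac{28}{125} - \frac{21}{125} e_{12} + \frac{72}{125} e_{13} + \frac{96}{125} e_{23}.
Its e_{12} coefficient is negative, so report the other preimage -R.
Answer: -\frac{28}{125} + \frac{21}{125} e_{12} - \frac{72}{125} e_{13} - \frac{96}{125} e_{23}. Key observation: the double cover Spin(3) -> SO(3) sends R and -R to the same matrix (trace -\frac{12489}{15625} here), so the stated sign of the e_{12} coefficient is what selects one sheet.


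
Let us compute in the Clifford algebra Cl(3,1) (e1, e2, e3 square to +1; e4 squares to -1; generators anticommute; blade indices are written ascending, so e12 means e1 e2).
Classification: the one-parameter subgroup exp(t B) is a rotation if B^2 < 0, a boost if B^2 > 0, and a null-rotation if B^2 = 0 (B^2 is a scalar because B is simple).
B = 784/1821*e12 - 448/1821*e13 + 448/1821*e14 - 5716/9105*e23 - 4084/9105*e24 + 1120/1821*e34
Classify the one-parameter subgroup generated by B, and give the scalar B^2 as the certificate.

B^2 term by term: the squares give (784/1821)^2*(e12)^2 + (-448/1821)^2*(e13)^2 + (448/1821)^2*(e14)^2 + (-5716/9105)^2*(e23)^2 + (-4084/9105)^2*(e24)^2 + (1120/1821)^2*(e34)^2 = 614656/3316041*(-1) + 200704/3316041*(-1) + 200704/3316041*(+1) + 32672656/82901025*(-1) + 16679056/82901025*(+1) + 1254400/3316041*(+1) = 0 (each basis 2-blade squares to minus the product of its generators' squares); cross terms between blades sharing an index anticommute and cancel; the commuting (index-disjoint) pairs give grade-4 terms 2*c*c'*(blade product), which cancel blade by blade — e1234: 1756160/3316041 - 3659264/16580205 - 5121536/16580205 = 0 — confirming B is simple. So B^2 = 0.
Answer: null-rotation, certificate B^2 = 0. One invariant decides it: the square 0 survives every conjugation, and its sign is exactly the classification.


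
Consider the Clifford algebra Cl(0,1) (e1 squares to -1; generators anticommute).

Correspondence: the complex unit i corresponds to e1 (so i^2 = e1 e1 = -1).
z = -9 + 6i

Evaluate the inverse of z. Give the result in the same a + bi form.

In blades: z = -9 + 6*e1.
With qbar = -9 - 6*e1 (scalar fixed, mapped units negated), z qbar = 117 (the sum of squared coefficients), so z^-1 = qbar / (117) = -1/13 - 2/39*e1; translating back:
Answer: -1/13 - 2/39*i


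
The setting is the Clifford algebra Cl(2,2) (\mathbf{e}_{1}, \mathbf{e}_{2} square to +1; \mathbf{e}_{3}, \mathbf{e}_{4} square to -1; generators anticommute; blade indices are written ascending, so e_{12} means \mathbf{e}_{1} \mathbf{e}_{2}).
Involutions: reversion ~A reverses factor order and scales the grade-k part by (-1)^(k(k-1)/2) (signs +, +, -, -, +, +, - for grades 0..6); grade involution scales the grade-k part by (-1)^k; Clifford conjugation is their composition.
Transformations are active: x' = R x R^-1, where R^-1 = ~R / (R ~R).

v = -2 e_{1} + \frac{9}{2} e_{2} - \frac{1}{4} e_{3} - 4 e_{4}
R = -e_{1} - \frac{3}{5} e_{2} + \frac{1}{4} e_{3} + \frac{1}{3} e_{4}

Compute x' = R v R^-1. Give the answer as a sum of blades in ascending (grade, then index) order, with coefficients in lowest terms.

~R = -e_{1} - \frac{3}{5} e_{2} + \frac{1}{4} e_{3} + \frac{1}{3} e_{4}, and R ~R = \frac{4271}{3600}, so R^-1 = ~R / (\frac{4271}{3600}).
R v = \frac{167}{240} - \frac{57}{10} e_{12} + \frac{3}{4} e_{13} + \frac{14}{3} e_{14} - \frac{39}{40} e_{23} + \frac{9}{10} e_{24} - \frac{11}{12} e_{34}
Answer: \frac{3532}{4271} e_{1} - \frac{44451}{8542} e_{2} + \frac{9281}{17084} e_{3} + \frac{18754}{4271} e_{4}


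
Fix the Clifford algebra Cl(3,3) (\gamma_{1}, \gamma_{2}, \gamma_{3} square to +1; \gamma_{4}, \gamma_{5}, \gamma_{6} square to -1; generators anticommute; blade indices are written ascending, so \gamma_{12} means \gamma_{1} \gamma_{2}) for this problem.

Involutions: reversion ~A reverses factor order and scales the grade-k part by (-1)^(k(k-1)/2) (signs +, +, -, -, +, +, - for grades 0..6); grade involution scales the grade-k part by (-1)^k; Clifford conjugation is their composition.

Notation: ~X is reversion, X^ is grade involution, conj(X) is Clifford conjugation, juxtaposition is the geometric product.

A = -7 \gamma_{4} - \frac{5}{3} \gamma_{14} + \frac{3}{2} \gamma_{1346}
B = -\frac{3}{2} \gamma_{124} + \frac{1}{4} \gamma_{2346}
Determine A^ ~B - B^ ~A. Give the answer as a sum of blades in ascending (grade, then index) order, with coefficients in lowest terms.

first term: \frac{5}{2} \gamma_{2} - \frac{81}{8} \gamma_{12} + \frac{1}{2} \gamma_{236} + \frac{5}{12} \gamma_{1236}
second term: -\frac{5}{2} \gamma_{2} + \frac{81}{8} \gamma_{12} + \frac{1}{2} \gamma_{236} + \frac{5}{12} \gamma_{1236}
Answer: 5 \gamma_{2} - \frac{81}{4} \gamma_{12}


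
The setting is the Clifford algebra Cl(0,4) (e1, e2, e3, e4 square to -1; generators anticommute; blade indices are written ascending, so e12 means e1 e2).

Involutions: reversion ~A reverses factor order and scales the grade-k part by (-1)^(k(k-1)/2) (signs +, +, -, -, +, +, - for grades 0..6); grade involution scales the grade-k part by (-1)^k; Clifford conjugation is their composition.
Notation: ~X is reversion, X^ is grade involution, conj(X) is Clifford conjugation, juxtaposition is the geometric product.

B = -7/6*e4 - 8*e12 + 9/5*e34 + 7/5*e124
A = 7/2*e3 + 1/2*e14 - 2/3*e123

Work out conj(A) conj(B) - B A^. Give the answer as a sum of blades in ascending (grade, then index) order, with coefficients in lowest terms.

first term: 7/12*e1 - 7/10*e2 + 16/3*e3 - 63/10*e4 + 9/10*e13 + 4*e24 - 63/20*e34 - 28*e123 - 6/5*e124 - 511/90*e1234
second term: -7/12*e1 + 7/10*e2 + 16/3*e3 - 63/10*e4 - 9/10*e13 - 4*e24 - 63/20*e34 + 28*e123 + 6/5*e124 + 511/90*e1234
Answer: 7/6*e1 - 7/5*e2 + 9/5*e13 + 8*e24 - 56*e123 - 12/5*e124 - 511/45*e1234


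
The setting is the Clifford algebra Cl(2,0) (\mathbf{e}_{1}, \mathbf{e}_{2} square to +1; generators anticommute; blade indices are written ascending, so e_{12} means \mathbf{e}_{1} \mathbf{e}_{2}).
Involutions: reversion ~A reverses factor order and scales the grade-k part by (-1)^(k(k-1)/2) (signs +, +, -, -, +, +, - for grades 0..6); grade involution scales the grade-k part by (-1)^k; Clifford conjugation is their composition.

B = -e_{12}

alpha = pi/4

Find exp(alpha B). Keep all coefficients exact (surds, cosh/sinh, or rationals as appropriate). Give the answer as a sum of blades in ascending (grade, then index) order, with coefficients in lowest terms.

B^2 = (-1)^2*(e_{12})^2 = 1*(-1) = -1 (a basis 2-blade squares to minus the product of its generators' squares).
B^2 = -1 — B^2 < 0, so the exponential closes trigonometrically: l = 1, alpha*l = \frac{\pi}{4}, so exp(alpha B) = cos(\frac{\pi}{4}) + (sin(\frac{\pi}{4})/1)*B = \frac{\sqrt{2}}{2} + (\frac{\sqrt{2}}{2})*B.
Answer: \frac{\sqrt{2}}{2} - \frac{\sqrt{2}}{2} e_{12}


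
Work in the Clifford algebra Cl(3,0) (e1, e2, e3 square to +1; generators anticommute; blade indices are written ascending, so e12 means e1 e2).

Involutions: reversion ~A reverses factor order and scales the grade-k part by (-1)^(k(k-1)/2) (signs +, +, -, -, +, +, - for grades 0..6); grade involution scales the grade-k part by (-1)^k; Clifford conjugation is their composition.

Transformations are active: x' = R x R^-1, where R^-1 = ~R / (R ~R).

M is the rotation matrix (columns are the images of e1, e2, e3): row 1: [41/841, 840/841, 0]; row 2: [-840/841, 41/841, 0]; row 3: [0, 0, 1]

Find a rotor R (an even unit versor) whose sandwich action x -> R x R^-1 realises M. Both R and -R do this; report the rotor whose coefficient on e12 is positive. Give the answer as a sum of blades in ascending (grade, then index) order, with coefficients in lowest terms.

Method: write R = a + b12*e12 + b13*e13 + b23*e23 with a^2 + b12^2 + b13^2 + b23^2 = 1 (so R^-1 = ~R). Expanding the columns R e_j ~R gives tr M = 4a^2 - 1 and, from the antisymmetric part, M21 - M12 = -4a*b12, M13 - M31 = 4a*b13, M32 - M23 = -4a*b23.
Here tr M = 923/841, so a^2 = (1 + tr M)/4 = 441/841 and a = ±21/29. Taking a = 21/29: M21 - M12 = -1680/841, M13 - M31 = 0, M32 - M23 = 0, giving b12 = 20/29, b13 = 0, b23 = 0, i.e. R = 21/29 + 20/29*e12.
Its e12 coefficient is already positive.
Answer: 21/29 + 20/29*e12. Note: both R and -R realise this M (trace 923/841); the covering map identifies them, and the e12-coefficient sign is the tie-breaker.


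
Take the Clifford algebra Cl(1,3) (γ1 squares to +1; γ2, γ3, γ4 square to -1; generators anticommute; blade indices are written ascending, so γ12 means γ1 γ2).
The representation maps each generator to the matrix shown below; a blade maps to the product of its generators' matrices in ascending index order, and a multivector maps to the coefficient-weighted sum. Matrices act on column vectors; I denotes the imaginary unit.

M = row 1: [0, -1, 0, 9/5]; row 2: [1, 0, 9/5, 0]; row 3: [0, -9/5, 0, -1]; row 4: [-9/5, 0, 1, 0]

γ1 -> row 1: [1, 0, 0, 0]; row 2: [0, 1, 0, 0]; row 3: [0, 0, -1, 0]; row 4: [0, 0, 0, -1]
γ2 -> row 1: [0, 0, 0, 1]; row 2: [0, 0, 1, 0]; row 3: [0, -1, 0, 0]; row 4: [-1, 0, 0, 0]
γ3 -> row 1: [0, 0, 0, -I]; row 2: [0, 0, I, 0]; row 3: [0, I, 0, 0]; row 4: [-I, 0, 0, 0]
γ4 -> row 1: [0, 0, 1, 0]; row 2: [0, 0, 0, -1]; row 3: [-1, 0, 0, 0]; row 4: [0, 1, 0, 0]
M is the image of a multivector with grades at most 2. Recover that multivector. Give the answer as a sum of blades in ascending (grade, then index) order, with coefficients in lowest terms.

Method: the blade images are trace-orthogonal — tr(rho(e_A) rho(e_B)^-1) = 4 if A = B and 0 otherwise — and rho(e_A)^-1 = (e_A)^2 * rho(e_A) with (e_A)^2 = +1 or -1, so the coefficient of e_A in the preimage is (e_A)^2 * tr(M rho(e_A))/4.
Nonzero projections over blades of grade <= 2: γ2: (γ2)^2 = -1, tr(M rho(γ2)) = -36/5, coefficient 9/5; γ24: (γ24)^2 = -1, tr(M rho(γ24)) = 4, coefficient -1. Every other blade of grade <= 2 projects to 0.
Answer: 9/5*γ2 - γ24


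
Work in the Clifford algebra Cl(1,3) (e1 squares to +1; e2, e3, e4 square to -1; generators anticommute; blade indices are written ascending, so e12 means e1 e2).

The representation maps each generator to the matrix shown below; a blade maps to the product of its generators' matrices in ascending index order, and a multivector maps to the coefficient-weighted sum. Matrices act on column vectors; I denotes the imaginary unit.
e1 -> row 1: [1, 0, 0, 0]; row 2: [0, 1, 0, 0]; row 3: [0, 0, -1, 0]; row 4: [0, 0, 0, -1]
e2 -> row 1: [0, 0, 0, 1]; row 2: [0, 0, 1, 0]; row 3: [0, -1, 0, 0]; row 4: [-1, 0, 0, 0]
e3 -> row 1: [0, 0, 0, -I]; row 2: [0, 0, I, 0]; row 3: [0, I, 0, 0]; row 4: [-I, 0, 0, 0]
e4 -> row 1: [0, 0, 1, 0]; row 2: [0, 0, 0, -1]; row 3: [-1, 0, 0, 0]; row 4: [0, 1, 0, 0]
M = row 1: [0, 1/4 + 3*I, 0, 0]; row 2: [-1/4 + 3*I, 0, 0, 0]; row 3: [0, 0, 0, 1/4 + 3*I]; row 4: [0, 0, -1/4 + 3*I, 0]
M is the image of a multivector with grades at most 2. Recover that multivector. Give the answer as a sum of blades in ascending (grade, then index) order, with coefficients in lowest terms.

Method: the blade images are trace-orthogonal — tr(rho(e_A) rho(e_B)^-1) = 4 if A = B and 0 otherwise — and rho(e_A)^-1 = (e_A)^2 * rho(e_A) with (e_A)^2 = +1 or -1, so the coefficient of e_A in the preimage is (e_A)^2 * tr(M rho(e_A))/4.
Nonzero projections over blades of grade <= 2: e24: (e24)^2 = -1, tr(M rho(e24)) = -1, coefficient 1/4; e34: (e34)^2 = -1, tr(M rho(e34)) = 12, coefficient -3. Every other blade of grade <= 2 projects to 0.
Answer: 1/4*e24 - 3*e34


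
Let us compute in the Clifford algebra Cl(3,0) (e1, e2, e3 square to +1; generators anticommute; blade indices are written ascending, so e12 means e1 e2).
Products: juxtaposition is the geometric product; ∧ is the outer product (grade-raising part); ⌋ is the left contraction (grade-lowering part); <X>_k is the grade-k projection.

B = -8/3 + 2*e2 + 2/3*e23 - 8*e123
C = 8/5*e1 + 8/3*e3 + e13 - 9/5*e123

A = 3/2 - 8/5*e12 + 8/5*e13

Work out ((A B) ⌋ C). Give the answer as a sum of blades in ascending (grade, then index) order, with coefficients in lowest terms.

step 1: -4 - 16/5*e1 - 49/5*e2 - 64/5*e3 + 16/5*e12 - 16/3*e13 + e23 - 76/5*e123
step 2: -1532/25 + 41/5*e1 + 48/5*e2 - 608/75*e3 + 576/25*e12 - 541/25*e13 + 144/25*e23 + 36/5*e123
Answer: -1532/25 + 41/5*e1 + 48/5*e2 - 608/75*e3 + 576/25*e12 - 541/25*e13 + 144/25*e23 + 36/5*e123


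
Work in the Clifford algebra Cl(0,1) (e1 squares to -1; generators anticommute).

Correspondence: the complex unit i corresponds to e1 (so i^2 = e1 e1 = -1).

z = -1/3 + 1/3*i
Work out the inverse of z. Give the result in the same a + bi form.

In blades: z = -1/3 + 1/3*e1.
With qbar = -1/3 - 1/3*e1 (scalar fixed, mapped units negated), z qbar = 2/9 (the sum of squared coefficients), so z^-1 = qbar / (2/9) = -3/2 - 3/2*e1; translating back:
Answer: -3/2 - 3/2*i


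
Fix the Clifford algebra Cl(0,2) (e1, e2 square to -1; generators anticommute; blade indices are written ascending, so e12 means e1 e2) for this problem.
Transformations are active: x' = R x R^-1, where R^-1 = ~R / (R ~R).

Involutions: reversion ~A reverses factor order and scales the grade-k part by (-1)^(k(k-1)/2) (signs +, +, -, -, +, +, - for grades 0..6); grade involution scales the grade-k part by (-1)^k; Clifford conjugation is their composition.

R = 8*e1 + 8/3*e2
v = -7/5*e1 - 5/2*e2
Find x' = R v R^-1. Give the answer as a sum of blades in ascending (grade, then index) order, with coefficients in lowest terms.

~R = 8*e1 + 8/3*e2, and R ~R = -640/9, so R^-1 = ~R / (-640/9).
R v = 268/15 - 244/15*e12
Answer: -131/50*e1 + 29/25*e2


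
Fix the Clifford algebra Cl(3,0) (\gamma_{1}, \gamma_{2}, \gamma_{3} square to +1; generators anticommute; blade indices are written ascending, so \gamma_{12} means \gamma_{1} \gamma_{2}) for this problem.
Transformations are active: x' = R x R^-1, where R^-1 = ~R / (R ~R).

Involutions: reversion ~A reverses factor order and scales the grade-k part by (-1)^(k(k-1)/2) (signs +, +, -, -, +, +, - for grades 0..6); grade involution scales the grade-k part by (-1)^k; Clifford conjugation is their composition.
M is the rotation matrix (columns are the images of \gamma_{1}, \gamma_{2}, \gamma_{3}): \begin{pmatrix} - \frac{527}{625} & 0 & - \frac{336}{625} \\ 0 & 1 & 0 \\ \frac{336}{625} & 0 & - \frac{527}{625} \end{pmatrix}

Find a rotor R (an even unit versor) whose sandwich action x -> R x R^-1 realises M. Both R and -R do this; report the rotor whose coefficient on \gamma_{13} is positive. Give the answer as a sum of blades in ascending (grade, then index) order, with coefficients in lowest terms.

Method: write R = a + b12*\gamma_{12} + b13*\gamma_{13} + b23*\gamma_{23} with a^2 + b12^2 + b13^2 + b23^2 = 1 (so R^-1 = ~R). Expanding the columns R e_j ~R gives tr M = 4a^2 - 1 and, from the antisymmetric part, M21 - M12 = -4a*b12, M13 - M31 = 4a*b13, M32 - M23 = -4a*b23.
Here tr M = -\frac{429}{625}, so a^2 = (1 + tr M)/4 = \frac{49}{625} and a = ±\frac{7}{25}. Taking a = \frac{7}{25}: M21 - M12 = 0, M13 - M31 = -\frac{672}{625}, M32 - M23 = 0, giving b12 = 0, b13 = -\frac{24}{25}, b23 = 0, i.e. R = \frac{7}{25} - \frac{24}{25} \gamma_{13}.
Its \gamma_{13} coefficient is negative, so report the other preimage -R.
Answer: -\frac{7}{25} + \frac{24}{25} \gamma_{13}. Note: both R and -R realise this M (trace -\frac{429}{625}); the covering map identifies them, and the \gamma_{13}-coefficient sign is the tie-breaker.


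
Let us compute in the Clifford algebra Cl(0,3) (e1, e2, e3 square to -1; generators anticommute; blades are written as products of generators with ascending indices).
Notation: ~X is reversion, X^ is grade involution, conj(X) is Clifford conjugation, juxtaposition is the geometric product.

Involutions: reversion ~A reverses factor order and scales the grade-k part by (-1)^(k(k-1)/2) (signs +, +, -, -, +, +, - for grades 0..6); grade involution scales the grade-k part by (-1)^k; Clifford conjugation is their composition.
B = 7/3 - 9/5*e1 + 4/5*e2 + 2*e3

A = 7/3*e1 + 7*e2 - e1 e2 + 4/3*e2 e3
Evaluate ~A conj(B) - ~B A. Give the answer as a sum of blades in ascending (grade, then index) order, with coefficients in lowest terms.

first term: 7/5 + 281/45*e1 + 232/15*e2 + 16/15*e3 - 182/15*e1 e2 - 14/3*e1 e3 - 154/9*e2 e3 - 22/5*e1 e2 e3
second term: -7/5 + 209/45*e1 + 86/5*e2 - 16/15*e3 - 84/5*e1 e2 - 14/3*e1 e3 - 98/9*e2 e3 - 22/5*e1 e2 e3
Answer: 14/5 + 8/5*e1 - 26/15*e2 + 32/15*e3 + 14/3*e1 e2 - 56/9*e2 e3


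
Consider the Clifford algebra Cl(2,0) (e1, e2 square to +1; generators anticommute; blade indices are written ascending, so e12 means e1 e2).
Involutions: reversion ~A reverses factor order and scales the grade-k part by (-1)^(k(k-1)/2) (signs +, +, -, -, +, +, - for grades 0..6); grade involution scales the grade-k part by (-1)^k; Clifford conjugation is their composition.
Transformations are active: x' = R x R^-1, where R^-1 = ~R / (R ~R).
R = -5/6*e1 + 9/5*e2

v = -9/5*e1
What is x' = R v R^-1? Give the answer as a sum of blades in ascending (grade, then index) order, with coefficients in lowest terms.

~R = -5/6*e1 + 9/5*e2, and R ~R = 3541/900, so R^-1 = ~R / (3541/900).
R v = 3/2 + 81/25*e12
Answer: 20619/17705*e1 + 4860/3541*e2


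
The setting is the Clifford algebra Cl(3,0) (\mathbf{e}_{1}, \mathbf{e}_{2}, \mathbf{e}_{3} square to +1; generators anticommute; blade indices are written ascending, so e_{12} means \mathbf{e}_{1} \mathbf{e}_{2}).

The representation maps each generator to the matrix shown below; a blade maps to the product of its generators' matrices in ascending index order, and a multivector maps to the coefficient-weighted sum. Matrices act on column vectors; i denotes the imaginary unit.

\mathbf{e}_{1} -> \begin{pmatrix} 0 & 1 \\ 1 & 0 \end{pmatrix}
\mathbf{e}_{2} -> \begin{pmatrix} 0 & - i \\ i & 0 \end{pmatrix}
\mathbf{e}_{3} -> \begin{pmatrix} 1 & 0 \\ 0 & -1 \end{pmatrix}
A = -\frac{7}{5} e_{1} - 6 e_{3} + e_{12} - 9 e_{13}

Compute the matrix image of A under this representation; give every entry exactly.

Bivector images (products of the table entries): rho(e_{12}) = rho(\mathbf{e}_{1})rho(\mathbf{e}_{2}) = \begin{pmatrix} i & 0 \\ 0 & - i \end{pmatrix}; rho(e_{13}) = rho(\mathbf{e}_{1})rho(\mathbf{e}_{3}) = \begin{pmatrix} 0 & -1 \\ 1 & 0 \end{pmatrix}.
M = (-\frac{7}{5})*rho(e_{1}) + (-6)*rho(e_{3}) + (1)*rho(e_{12}) + (-9)*rho(e_{13}), summed entrywise:
Answer: \begin{pmatrix} -6 + i & \frac{38}{5} \\ - \frac{52}{5} & 6 - i \end{pmatrix}


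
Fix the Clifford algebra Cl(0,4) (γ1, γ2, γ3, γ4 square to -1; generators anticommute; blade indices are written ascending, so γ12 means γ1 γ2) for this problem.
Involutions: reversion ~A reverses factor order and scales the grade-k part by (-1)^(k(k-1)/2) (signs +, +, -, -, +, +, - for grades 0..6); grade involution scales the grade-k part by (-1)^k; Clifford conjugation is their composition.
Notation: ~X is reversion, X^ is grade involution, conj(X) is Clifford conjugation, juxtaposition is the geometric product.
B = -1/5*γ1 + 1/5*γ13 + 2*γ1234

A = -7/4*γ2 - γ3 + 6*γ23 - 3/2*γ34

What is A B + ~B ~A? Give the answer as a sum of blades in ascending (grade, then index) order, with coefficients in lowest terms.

first term: -1/5*γ1 + 29/20*γ12 - 1/5*γ13 - 123/10*γ14 - 17/20*γ123 + 2*γ124 - 16/5*γ134
second term: -1/5*γ1 - 29/20*γ12 + 1/5*γ13 + 123/10*γ14 + 17/20*γ123 - 2*γ124 + 16/5*γ134
Answer: -2/5*γ1


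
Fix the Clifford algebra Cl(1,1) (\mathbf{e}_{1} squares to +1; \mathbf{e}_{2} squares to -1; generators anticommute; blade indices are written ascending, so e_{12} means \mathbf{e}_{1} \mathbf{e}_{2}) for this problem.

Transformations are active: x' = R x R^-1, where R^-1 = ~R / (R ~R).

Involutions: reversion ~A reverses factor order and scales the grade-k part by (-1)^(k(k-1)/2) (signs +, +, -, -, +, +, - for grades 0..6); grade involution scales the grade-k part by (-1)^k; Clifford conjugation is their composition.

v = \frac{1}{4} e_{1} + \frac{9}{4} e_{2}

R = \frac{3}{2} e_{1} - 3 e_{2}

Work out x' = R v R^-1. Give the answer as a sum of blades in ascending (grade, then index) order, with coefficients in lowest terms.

~R = \frac{3}{2} e_{1} - 3 e_{2}, and R ~R = -\frac{27}{4}, so R^-1 = ~R / (-\frac{27}{4}).
R v = \frac{57}{8} + \frac{33}{8} e_{12}
Answer: -\frac{41}{12} e_{1} + \frac{49}{12} e_{2}
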